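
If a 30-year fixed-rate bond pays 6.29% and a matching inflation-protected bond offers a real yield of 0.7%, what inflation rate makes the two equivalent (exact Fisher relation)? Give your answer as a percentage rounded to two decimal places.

(1 + π) = (1 + i)/(1 + r) = 1.06290 / 1.00700 = 1.055511
Break-even inflation = 1.055511 − 1 → 5.55%.

5.55%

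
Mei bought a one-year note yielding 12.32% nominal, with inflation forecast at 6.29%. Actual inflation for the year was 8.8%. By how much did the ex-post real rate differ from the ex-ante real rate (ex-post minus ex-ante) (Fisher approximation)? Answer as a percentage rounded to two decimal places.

-2.51%

Ex-ante: 12.32% − 6.29% = 6.030%
Ex-post: 12.32% − 8.8% = 3.520%
Difference (ex-post − ex-ante) = -2.5100% → -2.51%.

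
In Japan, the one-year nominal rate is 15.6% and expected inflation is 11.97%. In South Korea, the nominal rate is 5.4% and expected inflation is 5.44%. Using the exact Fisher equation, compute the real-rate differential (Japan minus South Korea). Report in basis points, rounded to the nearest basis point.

Japan: (1 + 0.1560)/(1 + 0.1197) − 1 = 3.2419%
South Korea: (1 + 0.0540)/(1 + 0.0544) − 1 = -0.0379%
Differential = 3.2419% − (-0.0379%) = 3.2799% → 328 basis points.

328 basis points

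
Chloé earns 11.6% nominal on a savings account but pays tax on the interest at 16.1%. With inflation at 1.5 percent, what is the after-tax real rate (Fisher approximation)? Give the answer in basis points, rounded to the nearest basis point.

After-tax nominal return = 11.6% × (1 − 0.161) = 9.7324%.
r ≈ 9.7324% − 1.5% → 823 basis points.

823 basis points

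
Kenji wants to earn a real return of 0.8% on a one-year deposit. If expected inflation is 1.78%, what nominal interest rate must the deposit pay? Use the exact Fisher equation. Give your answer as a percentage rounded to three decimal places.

2.594%

(1 + i) = (1 + r)(1 + π) = 1.00800 × 1.01780 = 1.0259424
i = 1.0259424 − 1, so the required nominal rate is 2.594%.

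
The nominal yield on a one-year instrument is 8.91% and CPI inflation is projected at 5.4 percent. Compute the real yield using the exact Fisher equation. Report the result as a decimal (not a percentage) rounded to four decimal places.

0.0333

By the Fisher equation, 1 + r = (1 + i)/(1 + π).
1 + r = 1.08910 / 1.05400 = 1.033302
r = 1.033302 − 1 = 3.3302%, i.e. 0.0333.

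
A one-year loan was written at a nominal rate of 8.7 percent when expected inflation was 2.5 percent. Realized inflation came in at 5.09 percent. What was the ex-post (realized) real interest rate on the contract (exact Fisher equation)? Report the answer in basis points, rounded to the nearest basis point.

Ex-post: (1 + 0.0870)/(1 + 0.0509) − 1 = 3.4352%
So the realized real rate is 344 basis points.

344 basis points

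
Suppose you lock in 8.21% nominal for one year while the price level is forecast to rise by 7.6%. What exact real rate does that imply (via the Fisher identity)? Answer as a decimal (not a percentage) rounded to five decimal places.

0.00567

1 + r = 1.08210 / 1.07600 = 1.005669
r = 1.005669 − 1 = 0.5669%, i.e. 0.00567.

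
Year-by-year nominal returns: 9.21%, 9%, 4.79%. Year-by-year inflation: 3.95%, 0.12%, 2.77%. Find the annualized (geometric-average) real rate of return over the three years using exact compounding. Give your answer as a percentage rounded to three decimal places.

Compound the nominal returns: 1.0921 × 1.0900 × 1.0479 = 1.24740863.
Compound inflation: 1.0395 × 1.0012 × 1.0277 = 1.06957610.
Deflate: 1.24740863 / 1.06957610 = 1.16626449.
Annualized real rate = 1.16626449^(1/3) − 1 = 5.2606% → 5.261%.

5.261%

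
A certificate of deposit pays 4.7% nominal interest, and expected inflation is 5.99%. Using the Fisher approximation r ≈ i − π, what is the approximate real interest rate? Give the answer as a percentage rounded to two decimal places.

-1.29%

r ≈ i − π = 4.7% − 5.99% = -1.29%.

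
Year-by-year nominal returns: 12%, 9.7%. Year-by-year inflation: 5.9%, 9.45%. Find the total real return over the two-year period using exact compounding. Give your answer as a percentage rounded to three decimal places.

Compound the nominal returns: 1.1200 × 1.0970 = 1.228640.
Compound inflation: 1.0590 × 1.0945 = 1.159076.
Deflate: 1.228640 / 1.159076 = 1.060017.
Total real return = 1.060017 − 1 → 6.002%.

6.002%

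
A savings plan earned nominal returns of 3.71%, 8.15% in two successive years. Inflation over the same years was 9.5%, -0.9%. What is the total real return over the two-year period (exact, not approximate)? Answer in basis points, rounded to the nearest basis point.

336 basis points

Compound the nominal returns: 1.0371 × 1.0815 = 1.121624.
Compound inflation: 1.0950 × 0.9910 = 1.085145.
Deflate: 1.121624 / 1.085145 = 1.033616.
Total real return = 1.033616 − 1 → 336 basis points.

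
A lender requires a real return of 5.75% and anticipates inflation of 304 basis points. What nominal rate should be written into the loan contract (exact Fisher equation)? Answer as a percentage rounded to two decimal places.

8.96%

(1 + i) = (1 + r)(1 + π) = 1.05750 × 1.03040 = 1.089648
i = 1.089648 − 1, so the required nominal rate is 8.96%.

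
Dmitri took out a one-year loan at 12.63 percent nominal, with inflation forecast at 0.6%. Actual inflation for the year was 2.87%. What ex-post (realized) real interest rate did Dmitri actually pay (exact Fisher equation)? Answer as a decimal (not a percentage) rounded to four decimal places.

0.0949

Ex-post: (1 + 0.1263)/(1 + 0.0287) − 1 = 9.4877%
So the realized real rate is 0.0949.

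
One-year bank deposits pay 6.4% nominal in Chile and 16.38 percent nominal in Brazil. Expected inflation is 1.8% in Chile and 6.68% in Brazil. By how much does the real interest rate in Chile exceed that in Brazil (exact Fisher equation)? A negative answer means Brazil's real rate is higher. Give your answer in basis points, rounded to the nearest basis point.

-457 basis points

Chile: (1 + 0.0640)/(1 + 0.0180) − 1 = 4.5187%
Brazil: (1 + 0.1638)/(1 + 0.0668) − 1 = 9.0926%
Differential = 4.5187% − 9.0926% = -4.5739% → -457 basis points.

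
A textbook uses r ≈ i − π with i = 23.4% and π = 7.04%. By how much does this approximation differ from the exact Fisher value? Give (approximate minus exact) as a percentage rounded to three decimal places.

1.076%

Approximate: r ≈ 23.400% − 7.040% = 16.3600%
Exact: (1 + 0.2340)/(1 + 0.0704) − 1 = 15.2840%
Error = 16.3600% − 15.2840% = 1.0760% → 1.076%.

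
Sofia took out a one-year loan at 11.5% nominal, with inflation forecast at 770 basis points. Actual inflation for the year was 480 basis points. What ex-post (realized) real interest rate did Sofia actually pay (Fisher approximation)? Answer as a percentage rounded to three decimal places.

Ex-post: 11.5% − 4.8% = 6.700%
So the realized real rate is 6.700%.

6.700%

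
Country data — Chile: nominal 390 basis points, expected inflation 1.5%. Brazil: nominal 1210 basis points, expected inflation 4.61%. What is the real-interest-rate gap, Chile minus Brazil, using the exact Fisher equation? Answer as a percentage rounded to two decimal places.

-4.80%

Chile: (1 + 0.0390)/(1 + 0.0150) − 1 = 2.3645%
Brazil: (1 + 0.1210)/(1 + 0.0461) − 1 = 7.1599%
Differential = 2.3645% − 7.1599% = -4.7954% → -4.80%.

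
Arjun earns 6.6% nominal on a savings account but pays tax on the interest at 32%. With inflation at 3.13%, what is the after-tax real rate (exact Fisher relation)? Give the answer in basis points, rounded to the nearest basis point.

132 basis points

After-tax nominal return = 6.6% × (1 − 0.32) = 4.4880%.
1 + r = 1.04488 / 1.03130 = 1.013168
After-tax real rate = 1.013168 − 1 → 132 basis points.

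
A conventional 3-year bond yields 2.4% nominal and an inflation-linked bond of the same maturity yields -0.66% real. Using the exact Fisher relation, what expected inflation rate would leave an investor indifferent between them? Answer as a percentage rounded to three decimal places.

(1 + π) = (1 + i)/(1 + r) = 1.02400 / 0.99340 = 1.030803
Break-even inflation = 1.030803 − 1 → 3.080%.

3.080%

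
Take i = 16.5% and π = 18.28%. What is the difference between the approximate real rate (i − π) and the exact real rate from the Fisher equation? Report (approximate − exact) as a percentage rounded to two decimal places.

Approximate: r ≈ 16.500% − 18.280% = -1.7800%
Exact: (1 + 0.1650)/(1 + 0.1828) − 1 = -1.5049%
Error = -1.7800% − (-1.5049%) = -0.2751% → -0.28%.

-0.28%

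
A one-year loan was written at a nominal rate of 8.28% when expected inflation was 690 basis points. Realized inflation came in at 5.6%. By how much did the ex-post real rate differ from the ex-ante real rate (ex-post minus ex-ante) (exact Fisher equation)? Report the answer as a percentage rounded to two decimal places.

Ex-ante: (1 + 0.0828)/(1 + 0.0690) − 1 = 1.2909%
Ex-post: (1 + 0.0828)/(1 + 0.0560) − 1 = 2.5379%
Difference (ex-post − ex-ante) = 1.2470% → 1.25%.

1.25%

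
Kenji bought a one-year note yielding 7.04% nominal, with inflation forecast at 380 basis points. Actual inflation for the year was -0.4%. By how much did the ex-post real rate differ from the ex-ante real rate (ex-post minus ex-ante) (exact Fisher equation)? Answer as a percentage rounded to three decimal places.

4.348%

Ex-ante: (1 + 0.0704)/(1 + 0.0380) − 1 = 3.12139%
Ex-post: (1 + 0.0704)/(1 − 0.0040) − 1 = 7.46988%
Difference (ex-post − ex-ante) = 4.34849% → 4.348%.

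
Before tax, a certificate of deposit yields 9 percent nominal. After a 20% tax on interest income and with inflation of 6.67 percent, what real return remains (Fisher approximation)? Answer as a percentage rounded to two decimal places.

0.53%

After-tax nominal return = 9% × (1 − 0.2) = 7.2000%.
r ≈ 7.2000% − 6.67% → 0.53%.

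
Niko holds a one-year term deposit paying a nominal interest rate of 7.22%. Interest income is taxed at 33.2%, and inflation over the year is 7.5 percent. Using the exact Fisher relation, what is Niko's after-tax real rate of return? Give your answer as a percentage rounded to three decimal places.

-2.490%

After-tax nominal return = 7.22% × (1 − 0.332) = 4.82296%.
1 + r = 1.0482296 / 1.07500 = 0.975097
After-tax real rate = 0.975097 − 1 → -2.490%.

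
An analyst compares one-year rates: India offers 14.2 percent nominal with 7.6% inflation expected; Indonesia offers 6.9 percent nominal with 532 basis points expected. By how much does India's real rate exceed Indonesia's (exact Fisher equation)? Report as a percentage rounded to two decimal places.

4.63%

India: (1 + 0.1420)/(1 + 0.0760) − 1 = 6.1338%
Indonesia: (1 + 0.0690)/(1 + 0.0532) − 1 = 1.5002%
Differential = 6.1338% − 1.5002% = 4.6336% → 4.63%.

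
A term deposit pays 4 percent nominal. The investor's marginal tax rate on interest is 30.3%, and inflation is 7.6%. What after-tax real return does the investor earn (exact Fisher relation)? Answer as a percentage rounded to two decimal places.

-4.47%

After-tax nominal return = 4% × (1 − 0.303) = 2.7880%.
1 + r = 1.02788 / 1.07600 = 0.955279
After-tax real rate = 0.955279 − 1 → -4.47%.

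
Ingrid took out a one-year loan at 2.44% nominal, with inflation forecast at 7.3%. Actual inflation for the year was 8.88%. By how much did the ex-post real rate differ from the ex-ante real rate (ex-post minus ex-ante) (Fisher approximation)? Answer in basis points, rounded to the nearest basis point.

-158 basis points

Ex-ante: 2.44% − 7.3% = -4.860%
Ex-post: 2.44% − 8.88% = -6.440%
Difference (ex-post − ex-ante) = -1.5800% → -158 basis points.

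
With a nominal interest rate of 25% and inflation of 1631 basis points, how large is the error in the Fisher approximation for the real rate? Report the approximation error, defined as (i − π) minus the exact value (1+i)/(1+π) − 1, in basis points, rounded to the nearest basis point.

Approximate: r ≈ 25.000% − 16.310% = 8.6900%
Exact: (1 + 0.2500)/(1 + 0.1631) − 1 = 7.4714%
Error = 8.6900% − 7.4714% = 1.2186% → 122 basis points.

122 basis points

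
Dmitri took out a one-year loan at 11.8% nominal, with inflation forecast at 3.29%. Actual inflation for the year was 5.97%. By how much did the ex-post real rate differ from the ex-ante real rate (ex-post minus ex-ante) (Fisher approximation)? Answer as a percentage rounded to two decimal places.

Ex-ante: 11.8% − 3.29% = 8.510%
Ex-post: 11.8% − 5.97% = 5.830%
Difference (ex-post − ex-ante) = -2.6800% → -2.68%.

-2.68%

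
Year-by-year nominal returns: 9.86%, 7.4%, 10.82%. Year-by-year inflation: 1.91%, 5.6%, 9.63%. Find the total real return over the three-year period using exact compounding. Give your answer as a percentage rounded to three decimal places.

Compound the nominal returns: 1.0986 × 1.0740 × 1.1082 = 1.307561.
Compound inflation: 1.0191 × 1.0560 × 1.0963 = 1.179805.
Deflate: 1.307561 / 1.179805 = 1.108286.
Total real return = 1.108286 − 1 → 10.829%.

10.829%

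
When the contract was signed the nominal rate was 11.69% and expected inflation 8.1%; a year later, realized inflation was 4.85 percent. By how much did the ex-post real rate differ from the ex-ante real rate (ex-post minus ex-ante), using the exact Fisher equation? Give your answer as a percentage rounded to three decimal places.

3.203%

Ex-ante: (1 + 0.1169)/(1 + 0.0810) − 1 = 3.3210%
Ex-post: (1 + 0.1169)/(1 + 0.0485) − 1 = 6.5236%
Difference (ex-post − ex-ante) = 3.2026% → 3.203%.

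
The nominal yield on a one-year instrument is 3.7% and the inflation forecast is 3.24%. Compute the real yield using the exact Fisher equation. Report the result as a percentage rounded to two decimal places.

0.45%

By the Fisher equation, 1 + r = (1 + i)/(1 + π).
1 + r = 1.03700 / 1.03240 = 1.004456
r = 1.004456 − 1 = 0.4456%, i.e. 0.45%.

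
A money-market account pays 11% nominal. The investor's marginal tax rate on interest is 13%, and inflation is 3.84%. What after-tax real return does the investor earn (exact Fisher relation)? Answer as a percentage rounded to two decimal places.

After-tax nominal return = 11% × (1 − 0.13) = 9.5700%.
1 + r = 1.09570 / 1.03840 = 1.055181
After-tax real rate = 1.055181 − 1 → 5.52%.

5.52%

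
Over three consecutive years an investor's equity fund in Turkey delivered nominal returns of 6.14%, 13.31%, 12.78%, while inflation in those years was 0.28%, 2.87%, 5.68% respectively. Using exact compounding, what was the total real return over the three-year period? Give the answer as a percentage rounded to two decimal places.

24.42%

Compound the nominal returns: 1.0614 × 1.1331 × 1.1278 = 1.356374.
Compound inflation: 1.0028 × 1.0287 × 1.0568 = 1.090174.
Deflate: 1.356374 / 1.090174 = 1.244181.
Total real return = 1.244181 − 1 → 24.42%.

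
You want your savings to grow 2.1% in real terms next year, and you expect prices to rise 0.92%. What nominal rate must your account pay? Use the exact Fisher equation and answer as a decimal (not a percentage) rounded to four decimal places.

(1 + i) = (1 + r)(1 + π) = 1.02100 × 1.00920 = 1.0303932
i = 1.0303932 − 1, so the required nominal rate is 0.0304.

0.0304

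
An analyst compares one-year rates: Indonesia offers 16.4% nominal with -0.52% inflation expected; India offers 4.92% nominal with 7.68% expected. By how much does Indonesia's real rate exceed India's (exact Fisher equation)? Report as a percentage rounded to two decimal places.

19.57%

Indonesia: (1 + 0.1640)/(1 − 0.0052) − 1 = 17.0084%
India: (1 + 0.0492)/(1 + 0.0768) − 1 = -2.5632%
Differential = 17.0084% − (-2.5632%) = 19.5716% → 19.57%.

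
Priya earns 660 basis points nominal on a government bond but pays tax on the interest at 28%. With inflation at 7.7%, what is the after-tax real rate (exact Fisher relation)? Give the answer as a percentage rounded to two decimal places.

After-tax nominal return = 6.6% × (1 − 0.28) = 4.7520%.
1 + r = 1.04752 / 1.07700 = 0.972628
After-tax real rate = 0.972628 − 1 → -2.74%.

-2.74%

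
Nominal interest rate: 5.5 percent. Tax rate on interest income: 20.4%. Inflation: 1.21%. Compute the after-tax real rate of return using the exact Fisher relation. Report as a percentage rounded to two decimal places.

3.13%

After-tax nominal return = 5.5% × (1 − 0.204) = 4.3780%.
1 + r = 1.04378 / 1.01210 = 1.031301
After-tax real rate = 1.031301 − 1 → 3.13%.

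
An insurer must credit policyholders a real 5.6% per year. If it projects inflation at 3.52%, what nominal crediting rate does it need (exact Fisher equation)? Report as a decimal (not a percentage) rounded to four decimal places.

(1 + i) = (1 + r)(1 + π) = 1.05600 × 1.03520 = 1.0931712
i = 1.0931712 − 1, so the required nominal rate is 0.0932.

0.0932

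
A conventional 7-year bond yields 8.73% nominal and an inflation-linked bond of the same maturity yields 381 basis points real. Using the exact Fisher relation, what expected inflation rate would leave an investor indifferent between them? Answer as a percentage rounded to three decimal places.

4.739%

(1 + π) = (1 + i)/(1 + r) = 1.08730 / 1.03810 = 1.047394
Break-even inflation = 1.047394 − 1 → 4.739%.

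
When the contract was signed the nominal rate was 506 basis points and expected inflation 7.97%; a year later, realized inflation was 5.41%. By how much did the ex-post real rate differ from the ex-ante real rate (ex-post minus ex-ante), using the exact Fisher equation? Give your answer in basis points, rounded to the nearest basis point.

Ex-ante: (1 + 0.0506)/(1 + 0.0797) − 1 = -2.6952%
Ex-post: (1 + 0.0506)/(1 + 0.0541) − 1 = -0.3320%
Difference (ex-post − ex-ante) = 2.3632% → 236 basis points.

236 basis points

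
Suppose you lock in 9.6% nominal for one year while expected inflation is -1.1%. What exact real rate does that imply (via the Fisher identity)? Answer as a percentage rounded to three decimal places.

10.819%

1 + r = 1.09600 / 0.98900 = 1.108190
r = 1.108190 − 1 = 10.8190%, i.e. 10.819%.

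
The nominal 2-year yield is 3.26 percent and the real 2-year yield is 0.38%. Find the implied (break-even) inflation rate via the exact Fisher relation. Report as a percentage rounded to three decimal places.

2.869%

(1 + π) = (1 + i)/(1 + r) = 1.03260 / 1.00380 = 1.028691
Break-even inflation = 1.028691 − 1 → 2.869%.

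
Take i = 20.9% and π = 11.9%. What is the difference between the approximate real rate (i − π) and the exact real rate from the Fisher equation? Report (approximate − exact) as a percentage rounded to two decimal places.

0.96%

Approximate: r ≈ 20.900% − 11.900% = 9.0000%
Exact: (1 + 0.2090)/(1 + 0.1190) − 1 = 8.0429%
Error = 9.0000% − 8.0429% = 0.9571% → 0.96%.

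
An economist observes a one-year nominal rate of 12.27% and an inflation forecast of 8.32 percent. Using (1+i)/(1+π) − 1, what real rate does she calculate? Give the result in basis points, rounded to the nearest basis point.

365 basis points

1 + r = 1.12270 / 1.08320 = 1.036466
r = 1.036466 − 1 = 3.6466%, i.e. 365 basis points.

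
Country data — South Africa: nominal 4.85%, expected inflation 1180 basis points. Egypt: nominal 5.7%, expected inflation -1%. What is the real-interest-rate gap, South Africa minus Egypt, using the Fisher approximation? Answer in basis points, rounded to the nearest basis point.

-1365 basis points

South Africa: 4.85% − 11.8% = -6.950%
Egypt: 5.7% − (-1%) = 6.700%
Differential = -13.650% → -1365 basis points.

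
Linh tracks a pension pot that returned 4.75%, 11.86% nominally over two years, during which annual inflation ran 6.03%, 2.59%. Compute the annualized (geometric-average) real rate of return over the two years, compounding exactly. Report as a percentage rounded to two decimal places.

3.79%

Compound the nominal returns: 1.0475 × 1.1186 = 1.17173350.
Compound inflation: 1.0603 × 1.0259 = 1.08776177.
Deflate: 1.17173350 / 1.08776177 = 1.07719680.
Annualized real rate = 1.07719680^(1/2) − 1 = 3.7881% → 3.79%.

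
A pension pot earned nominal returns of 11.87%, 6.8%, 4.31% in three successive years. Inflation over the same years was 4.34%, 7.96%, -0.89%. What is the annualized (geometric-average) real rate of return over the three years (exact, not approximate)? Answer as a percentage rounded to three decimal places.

3.735%

Compound the nominal returns: 1.1187 × 1.0680 × 1.0431 = 1.24626626.
Compound inflation: 1.0434 × 1.0796 × 0.9911 = 1.11642919.
Deflate: 1.24626626 / 1.11642919 = 1.11629673.
Annualized real rate = 1.11629673^(1/3) − 1 = 3.7353% → 3.735%.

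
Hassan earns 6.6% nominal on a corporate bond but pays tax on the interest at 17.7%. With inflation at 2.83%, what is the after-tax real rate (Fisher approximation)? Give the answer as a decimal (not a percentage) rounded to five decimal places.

After-tax nominal return = 6.6% × (1 − 0.177) = 5.4318%.
r ≈ 5.4318% − 2.83% → 0.02602.

0.02602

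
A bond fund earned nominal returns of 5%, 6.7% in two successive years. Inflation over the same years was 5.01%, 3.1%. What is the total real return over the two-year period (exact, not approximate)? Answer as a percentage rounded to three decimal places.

3.482%

Nominal growth factor = 1.0500 × 1.0670 = 1.120350
Price-level growth factor = 1.0501 × 1.0310 = 1.082653
Real growth factor = 1.120350 / 1.082653 = 1.034819
Total real return = 1.034819 − 1 → 3.482%.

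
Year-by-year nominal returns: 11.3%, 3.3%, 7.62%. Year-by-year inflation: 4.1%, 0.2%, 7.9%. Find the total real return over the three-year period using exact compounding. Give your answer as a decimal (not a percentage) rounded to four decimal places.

0.0994

Nominal growth factor = 1.1130 × 1.0330 × 1.0762 = 1.237338
Price-level growth factor = 1.0410 × 1.0020 × 1.0790 = 1.125485
Real growth factor = 1.237338 / 1.125485 = 1.099382
Total real return = 1.099382 − 1 → 0.0994.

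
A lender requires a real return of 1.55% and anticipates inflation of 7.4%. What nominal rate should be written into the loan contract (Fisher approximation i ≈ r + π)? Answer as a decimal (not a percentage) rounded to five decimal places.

i ≈ r + π = 1.55% + 7.4% = 0.08950.

0.08950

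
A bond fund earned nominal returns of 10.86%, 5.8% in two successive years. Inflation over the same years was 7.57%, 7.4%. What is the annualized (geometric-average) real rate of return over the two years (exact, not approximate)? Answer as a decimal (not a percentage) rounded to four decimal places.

0.0076

Nominal growth factor = 1.1086 × 1.0580 = 1.17289880
Price-level growth factor = 1.0757 × 1.0740 = 1.15530180
Real growth factor = 1.17289880 / 1.15530180 = 1.01523152
Annualized real rate = 1.01523152^(1/2) − 1 = 0.7587% → 0.0076.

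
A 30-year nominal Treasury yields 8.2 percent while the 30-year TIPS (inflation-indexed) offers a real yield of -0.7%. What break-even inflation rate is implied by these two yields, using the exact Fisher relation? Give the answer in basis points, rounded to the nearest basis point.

896 basis points

(1 + π) = (1 + i)/(1 + r) = 1.08200 / 0.99300 = 1.089627
Break-even inflation = 1.089627 − 1 → 896 basis points.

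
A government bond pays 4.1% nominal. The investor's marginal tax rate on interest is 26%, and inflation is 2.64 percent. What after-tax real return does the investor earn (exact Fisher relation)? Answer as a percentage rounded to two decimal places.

0.38%

After-tax nominal return = 4.1% × (1 − 0.26) = 3.0340%.
1 + r = 1.03034 / 1.02640 = 1.003839
After-tax real rate = 1.003839 − 1 → 0.38%.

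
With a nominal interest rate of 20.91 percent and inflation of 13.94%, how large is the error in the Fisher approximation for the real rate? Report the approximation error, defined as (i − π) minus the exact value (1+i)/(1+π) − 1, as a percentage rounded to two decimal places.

0.85%

Approximate: r ≈ 20.910% − 13.940% = 6.9700%
Exact: (1 + 0.2091)/(1 + 0.1394) − 1 = 6.1173%
Error = 6.9700% − 6.1173% = 0.8527% → 0.85%.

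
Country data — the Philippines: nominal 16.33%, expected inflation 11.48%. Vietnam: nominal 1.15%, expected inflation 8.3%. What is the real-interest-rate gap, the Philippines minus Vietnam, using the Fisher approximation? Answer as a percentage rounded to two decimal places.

The Philippines: 16.33% − 11.48% = 4.850%
Vietnam: 1.15% − 8.3% = -7.150%
Differential = 12.000% → 12.00%.

12.00%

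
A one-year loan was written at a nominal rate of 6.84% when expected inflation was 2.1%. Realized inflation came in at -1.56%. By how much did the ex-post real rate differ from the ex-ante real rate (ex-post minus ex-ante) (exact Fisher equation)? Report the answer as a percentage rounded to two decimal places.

3.89%

Ex-ante: (1 + 0.0684)/(1 + 0.0210) − 1 = 4.6425%
Ex-post: (1 + 0.0684)/(1 − 0.0156) − 1 = 8.5331%
Difference (ex-post − ex-ante) = 3.8906% → 3.89%.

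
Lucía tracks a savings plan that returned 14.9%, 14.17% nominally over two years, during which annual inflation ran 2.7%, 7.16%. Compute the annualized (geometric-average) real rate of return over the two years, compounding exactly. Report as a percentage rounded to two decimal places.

Compound the nominal returns: 1.1490 × 1.1417 = 1.31181330.
Compound inflation: 1.0270 × 1.0716 = 1.10053320.
Deflate: 1.31181330 / 1.10053320 = 1.19197976.
Annualized real rate = 1.19197976^(1/2) − 1 = 9.1778% → 9.18%.

9.18%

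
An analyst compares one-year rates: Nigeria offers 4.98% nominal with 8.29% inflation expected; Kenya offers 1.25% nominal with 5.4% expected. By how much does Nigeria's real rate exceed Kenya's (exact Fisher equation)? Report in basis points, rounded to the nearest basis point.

Nigeria: (1 + 0.0498)/(1 + 0.0829) − 1 = -3.0566%
Kenya: (1 + 0.0125)/(1 + 0.0540) − 1 = -3.9374%
Differential = -3.0566% − (-3.9374%) = 0.8808% → 88 basis points.

88 basis points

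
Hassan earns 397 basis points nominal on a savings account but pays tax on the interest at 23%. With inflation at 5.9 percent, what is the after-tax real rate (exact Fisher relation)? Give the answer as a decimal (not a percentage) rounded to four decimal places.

-0.0268

After-tax nominal return = 3.97% × (1 − 0.23) = 3.0569%.
1 + r = 1.030569 / 1.05900 = 0.973153
After-tax real rate = 0.973153 − 1 → -0.0268.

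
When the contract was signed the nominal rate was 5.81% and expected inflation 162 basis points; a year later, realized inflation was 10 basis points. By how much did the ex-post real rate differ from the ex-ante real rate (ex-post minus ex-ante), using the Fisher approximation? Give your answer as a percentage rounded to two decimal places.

Ex-ante: 5.81% − 1.62% = 4.190%
Ex-post: 5.81% − 0.1% = 5.710%
Difference (ex-post − ex-ante) = 1.5200% → 1.52%.

1.52%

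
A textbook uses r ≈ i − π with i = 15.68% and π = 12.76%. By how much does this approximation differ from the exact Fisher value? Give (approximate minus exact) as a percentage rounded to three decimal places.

0.330%

Approximate: r ≈ 15.680% − 12.760% = 2.9200%
Exact: (1 + 0.1568)/(1 + 0.1276) − 1 = 2.5896%
Error = 2.9200% − 2.5896% = 0.3304% → 0.330%.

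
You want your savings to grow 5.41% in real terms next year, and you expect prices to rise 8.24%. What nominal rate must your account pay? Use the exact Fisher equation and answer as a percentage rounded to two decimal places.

14.10%

(1 + i) = (1 + r)(1 + π) = 1.05410 × 1.08240 = 1.14095784
i = 1.14095784 − 1, so the required nominal rate is 14.10%.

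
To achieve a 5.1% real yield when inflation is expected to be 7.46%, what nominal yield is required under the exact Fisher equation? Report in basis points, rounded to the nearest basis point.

1294 basis points

(1 + i) = (1 + r)(1 + π) = 1.05100 × 1.07460 = 1.1294046
i = 1.1294046 − 1, so the required nominal rate is 1294 basis points.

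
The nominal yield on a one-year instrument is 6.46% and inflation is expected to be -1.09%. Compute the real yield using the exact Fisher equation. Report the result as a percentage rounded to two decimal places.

7.63%

By the Fisher identity, 1 + r = (1 + i)/(1 + π).
1 + r = 1.06460 / 0.98910 = 1.076332
r = 1.076332 − 1 = 7.6332%, i.e. 7.63%.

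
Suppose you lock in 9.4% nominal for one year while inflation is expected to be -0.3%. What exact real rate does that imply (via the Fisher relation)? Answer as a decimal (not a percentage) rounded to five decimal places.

0.09729

By the Fisher relation, 1 + r = (1 + i)/(1 + π).
1 + r = 1.09400 / 0.99700 = 1.097292
r = 1.097292 − 1 = 9.7292%, i.e. 0.09729.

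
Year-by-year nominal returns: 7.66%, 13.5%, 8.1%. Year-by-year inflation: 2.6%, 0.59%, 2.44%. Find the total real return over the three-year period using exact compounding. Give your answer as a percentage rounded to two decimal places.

24.94%

Compound the nominal returns: 1.0766 × 1.1350 × 1.0810 = 1.320918.
Compound inflation: 1.0260 × 1.0059 × 1.0244 = 1.057236.
Deflate: 1.320918 / 1.057236 = 1.249408.
Total real return = 1.249408 − 1 → 24.94%.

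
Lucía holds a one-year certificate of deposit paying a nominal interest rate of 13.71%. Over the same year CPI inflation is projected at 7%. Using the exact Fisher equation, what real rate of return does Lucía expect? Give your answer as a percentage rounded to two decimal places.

By the Fisher equation, 1 + r = (1 + i)/(1 + π).
1 + r = 1.13710 / 1.07000 = 1.062710
r = 1.062710 − 1 = 6.2710%, i.e. 6.27%.

6.27%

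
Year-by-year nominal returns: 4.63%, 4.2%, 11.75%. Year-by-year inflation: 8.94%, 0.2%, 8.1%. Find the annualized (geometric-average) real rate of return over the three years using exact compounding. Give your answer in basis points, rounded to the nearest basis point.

Compound the nominal returns: 1.0463 × 1.0420 × 1.1175 = 1.21834834.
Compound inflation: 1.0894 × 1.0020 × 1.0810 = 1.17999668.
Deflate: 1.21834834 / 1.17999668 = 1.03250150.
Annualized real rate = 1.03250150^(1/3) − 1 = 1.0719% → 107 basis points.

107 basis points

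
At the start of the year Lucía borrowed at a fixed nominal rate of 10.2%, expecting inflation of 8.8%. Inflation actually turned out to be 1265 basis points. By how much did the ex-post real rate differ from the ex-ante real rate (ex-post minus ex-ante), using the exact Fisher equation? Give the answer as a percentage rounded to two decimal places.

Ex-ante: (1 + 0.1020)/(1 + 0.0880) − 1 = 1.2868%
Ex-post: (1 + 0.1020)/(1 + 0.1265) − 1 = -2.1749%
Difference (ex-post − ex-ante) = -3.4616% → -3.46%.

-3.46%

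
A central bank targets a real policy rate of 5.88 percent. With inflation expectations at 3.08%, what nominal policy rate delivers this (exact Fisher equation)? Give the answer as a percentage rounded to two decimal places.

(1 + i) = (1 + r)(1 + π) = 1.05880 × 1.03080 = 1.09141104
i = 1.09141104 − 1, so the required nominal rate is 9.14%.

9.14%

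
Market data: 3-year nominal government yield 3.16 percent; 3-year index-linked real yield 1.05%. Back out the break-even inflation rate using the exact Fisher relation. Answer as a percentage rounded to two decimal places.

2.09%

(1 + π) = (1 + i)/(1 + r) = 1.03160 / 1.01050 = 1.020881
Break-even inflation = 1.020881 − 1 → 2.09%.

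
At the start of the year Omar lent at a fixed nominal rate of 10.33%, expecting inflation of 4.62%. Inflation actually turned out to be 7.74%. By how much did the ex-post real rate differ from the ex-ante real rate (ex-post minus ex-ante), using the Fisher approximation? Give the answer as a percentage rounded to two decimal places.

Ex-ante: 10.33% − 4.62% = 5.710%
Ex-post: 10.33% − 7.74% = 2.590%
Difference (ex-post − ex-ante) = -3.1200% → -3.12%.

-3.12%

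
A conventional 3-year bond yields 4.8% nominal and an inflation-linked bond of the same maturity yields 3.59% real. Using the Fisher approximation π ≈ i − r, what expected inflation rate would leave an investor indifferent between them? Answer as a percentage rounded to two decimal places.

π ≈ i − r = 4.8% − 3.59% → 1.21%.

1.21%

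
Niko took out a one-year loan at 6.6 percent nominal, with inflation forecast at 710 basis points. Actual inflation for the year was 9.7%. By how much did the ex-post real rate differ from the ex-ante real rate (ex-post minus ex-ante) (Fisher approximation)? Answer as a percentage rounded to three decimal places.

-2.600%

Ex-ante: 6.6% − 7.1% = -0.500%
Ex-post: 6.6% − 9.7% = -3.100%
Difference (ex-post − ex-ante) = -2.6000% → -2.600%.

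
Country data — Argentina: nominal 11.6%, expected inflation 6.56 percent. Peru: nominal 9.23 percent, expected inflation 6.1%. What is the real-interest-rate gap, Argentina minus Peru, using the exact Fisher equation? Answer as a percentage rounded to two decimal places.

Argentina: (1 + 0.1160)/(1 + 0.0656) − 1 = 4.7297%
Peru: (1 + 0.0923)/(1 + 0.0610) − 1 = 2.9500%
Differential = 4.7297% − 2.9500% = 1.7797% → 1.78%.

1.78%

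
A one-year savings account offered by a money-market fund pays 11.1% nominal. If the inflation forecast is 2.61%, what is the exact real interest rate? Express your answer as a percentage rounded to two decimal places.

8.27%

1 + r = 1.11100 / 1.02610 = 1.082740
r = 1.082740 − 1 = 8.2740%, i.e. 8.27%.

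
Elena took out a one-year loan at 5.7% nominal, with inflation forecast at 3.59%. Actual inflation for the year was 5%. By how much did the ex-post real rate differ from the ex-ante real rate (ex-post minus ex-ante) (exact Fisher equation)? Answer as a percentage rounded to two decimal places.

-1.37%

Ex-ante: (1 + 0.0570)/(1 + 0.0359) − 1 = 2.0369%
Ex-post: (1 + 0.0570)/(1 + 0.0500) − 1 = 0.6667%
Difference (ex-post − ex-ante) = -1.3702% → -1.37%.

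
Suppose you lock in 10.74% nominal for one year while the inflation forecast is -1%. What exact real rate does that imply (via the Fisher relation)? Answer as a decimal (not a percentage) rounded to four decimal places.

0.1186

By the Fisher relation, 1 + r = (1 + i)/(1 + π).
1 + r = 1.10740 / 0.99000 = 1.118586
r = 1.118586 − 1 = 11.8586%, i.e. 0.1186.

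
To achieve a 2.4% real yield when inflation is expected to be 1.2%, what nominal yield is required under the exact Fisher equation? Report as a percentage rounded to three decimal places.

(1 + i) = (1 + r)(1 + π) = 1.02400 × 1.01200 = 1.036288
i = 1.036288 − 1, so the required nominal rate is 3.629%.

3.629%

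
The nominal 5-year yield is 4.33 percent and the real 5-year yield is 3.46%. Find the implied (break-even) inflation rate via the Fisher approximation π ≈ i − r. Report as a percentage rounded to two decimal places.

π ≈ i − r = 4.33% − 3.46% → 0.87%.

0.87%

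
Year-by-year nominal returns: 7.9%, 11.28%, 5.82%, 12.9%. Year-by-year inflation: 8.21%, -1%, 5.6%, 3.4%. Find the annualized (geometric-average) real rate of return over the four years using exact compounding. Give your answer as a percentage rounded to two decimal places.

5.23%

Compound the nominal returns: 1.0790 × 1.1128 × 1.0582 × 1.1290 = 1.43449904.
Compound inflation: 1.0821 × 0.9900 × 1.0560 × 1.0340 = 1.16973383.
Deflate: 1.43449904 / 1.16973383 = 1.22634655.
Annualized real rate = 1.22634655^(1/4) − 1 = 5.2333% → 5.23%.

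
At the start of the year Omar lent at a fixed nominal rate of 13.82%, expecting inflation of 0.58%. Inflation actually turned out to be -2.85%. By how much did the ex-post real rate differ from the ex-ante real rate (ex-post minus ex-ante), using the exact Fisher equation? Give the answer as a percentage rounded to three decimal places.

Ex-ante: (1 + 0.1382)/(1 + 0.0058) − 1 = 13.1637%
Ex-post: (1 + 0.1382)/(1 − 0.0285) − 1 = 17.1590%
Difference (ex-post − ex-ante) = 3.9954% → 3.995%.

3.995%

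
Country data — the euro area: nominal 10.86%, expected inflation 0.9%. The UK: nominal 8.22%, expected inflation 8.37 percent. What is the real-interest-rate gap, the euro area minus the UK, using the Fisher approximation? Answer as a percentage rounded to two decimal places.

10.11%

The euro area: 10.86% − 0.9% = 9.960%
The UK: 8.22% − 8.37% = -0.150%
Differential = 10.110% → 10.11%.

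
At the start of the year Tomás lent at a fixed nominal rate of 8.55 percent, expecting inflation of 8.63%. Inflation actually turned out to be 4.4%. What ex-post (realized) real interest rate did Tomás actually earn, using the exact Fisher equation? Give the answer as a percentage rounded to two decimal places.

Ex-post: (1 + 0.0855)/(1 + 0.0440) − 1 = 3.9751%
So the realized real rate is 3.98%.

3.98%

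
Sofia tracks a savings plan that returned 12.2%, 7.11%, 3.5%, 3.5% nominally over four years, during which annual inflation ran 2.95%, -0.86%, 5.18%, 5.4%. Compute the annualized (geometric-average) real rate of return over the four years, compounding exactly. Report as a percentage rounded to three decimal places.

Nominal growth factor = 1.1220 × 1.0711 × 1.0350 × 1.0350 = 1.28737057
Price-level growth factor = 1.0295 × 0.9914 × 1.0518 × 1.0540 = 1.13148563
Real growth factor = 1.28737057 / 1.13148563 = 1.13777014
Annualized real rate = 1.13777014^(1/4) − 1 = 3.2794% → 3.279%.

3.279%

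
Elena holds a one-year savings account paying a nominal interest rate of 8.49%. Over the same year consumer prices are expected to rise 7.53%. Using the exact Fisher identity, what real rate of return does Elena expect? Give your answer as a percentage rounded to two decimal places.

1 + r = 1.08490 / 1.07530 = 1.008928
r = 1.008928 − 1 = 0.8928%, i.e. 0.89%.

0.89%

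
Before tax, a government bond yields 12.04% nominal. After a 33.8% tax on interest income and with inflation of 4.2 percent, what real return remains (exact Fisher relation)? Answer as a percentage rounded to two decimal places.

3.62%

After-tax nominal return = 12.04% × (1 − 0.338) = 7.97048%.
1 + r = 1.0797048 / 1.04200 = 1.036185
After-tax real rate = 1.036185 − 1 → 3.62%.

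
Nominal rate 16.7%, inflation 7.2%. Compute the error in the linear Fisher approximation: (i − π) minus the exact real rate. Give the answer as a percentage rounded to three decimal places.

Approximate: r ≈ 16.700% − 7.200% = 9.5000%
Exact: (1 + 0.1670)/(1 + 0.0720) − 1 = 8.8619%
Error = 9.5000% − 8.8619% = 0.6381% → 0.638%.

0.638%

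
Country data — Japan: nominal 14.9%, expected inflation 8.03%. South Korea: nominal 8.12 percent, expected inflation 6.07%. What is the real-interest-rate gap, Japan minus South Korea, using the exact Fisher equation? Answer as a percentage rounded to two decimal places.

4.43%

Japan: (1 + 0.1490)/(1 + 0.0803) − 1 = 6.3593%
South Korea: (1 + 0.0812)/(1 + 0.0607) − 1 = 1.9327%
Differential = 6.3593% − 1.9327% = 4.4267% → 4.43%.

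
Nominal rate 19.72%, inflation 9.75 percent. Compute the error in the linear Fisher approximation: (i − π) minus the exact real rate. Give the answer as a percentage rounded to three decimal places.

Approximate: r ≈ 19.720% − 9.750% = 9.9700%
Exact: (1 + 0.1972)/(1 + 0.0975) − 1 = 9.0843%
Error = 9.9700% − 9.0843% = 0.8857% → 0.886%.

0.886%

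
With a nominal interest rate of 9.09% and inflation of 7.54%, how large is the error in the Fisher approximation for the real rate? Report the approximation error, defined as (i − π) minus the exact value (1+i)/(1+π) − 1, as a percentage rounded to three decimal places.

Approximate: r ≈ 9.090% − 7.540% = 1.5500%
Exact: (1 + 0.0909)/(1 + 0.0754) − 1 = 1.4413%
Error = 1.5500% − 1.4413% = 0.1087% → 0.109%.

0.109%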